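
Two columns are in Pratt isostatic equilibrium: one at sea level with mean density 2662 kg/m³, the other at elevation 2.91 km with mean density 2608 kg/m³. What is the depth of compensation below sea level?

141 km

ρ_ref D = ρ (D + h) → D (ρ_ref − ρ) = ρ h.
D = ρ h/(ρ_ref − ρ) = 2608 × 2.91 km/(2662 − 2608) = 141 km.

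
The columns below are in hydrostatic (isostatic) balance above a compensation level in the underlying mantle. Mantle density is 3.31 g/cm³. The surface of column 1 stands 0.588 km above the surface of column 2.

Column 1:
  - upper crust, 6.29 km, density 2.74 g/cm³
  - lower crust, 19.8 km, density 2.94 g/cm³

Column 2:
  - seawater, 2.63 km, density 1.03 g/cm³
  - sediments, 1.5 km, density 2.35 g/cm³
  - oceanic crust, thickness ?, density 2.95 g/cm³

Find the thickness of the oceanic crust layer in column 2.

Take the compensation level at the base of the deeper column (depth z_c below the surface of column 1) and equate Σ ρ_i t_i down to z_c; mantle fills any gap and the z_c terms cancel.
Column 1: 6.29×2.74 + 19.8×2.94 + (z_c − 26.09)×3.31
Column 2: 0.588×0 + 2.63×1.03 + 1.5×2.35 + x×2.95 + (z_c − 0.588 − 4.13 − x)×3.31
The z_c×3.31 term appears on both sides and cancels. Collect the known terms of each column as K = Σ(ρt)_known − 3.31 × (depth of known layers): K_1 = 75.4466 − 3.31×26.09 = −10.9113; K_2 = 6.2339 − 3.31×(0.588 + 4.13) = −9.38268.
Balance: K_1 = K_2 − x×(3.31 − 2.95), so x = (K_2 − K_1)/(3.31 − 2.95) = 1.52862/0.36 = 4.25 km.

4.25 km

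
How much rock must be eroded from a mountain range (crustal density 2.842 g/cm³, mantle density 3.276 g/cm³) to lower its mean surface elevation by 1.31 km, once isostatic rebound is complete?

9.89 km

Net drop Δ = e − u = e − e ρ_c/ρ_m = e (ρ_m − ρ_c)/ρ_m.
e = Δ ρ_m/(ρ_m − ρ_c) = 1.31 km × 3.276/0.434 = 9.89 km.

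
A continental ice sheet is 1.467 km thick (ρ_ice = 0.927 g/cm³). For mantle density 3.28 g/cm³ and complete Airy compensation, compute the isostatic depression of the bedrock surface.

0.415 km

For local isostatic compensation: the ice load ρ_ice t is balanced by mantle displaced below, ρ_m s.
s = t ρ_ice / ρ_m = 1.467 km × 0.927/3.28 = 0.415 km.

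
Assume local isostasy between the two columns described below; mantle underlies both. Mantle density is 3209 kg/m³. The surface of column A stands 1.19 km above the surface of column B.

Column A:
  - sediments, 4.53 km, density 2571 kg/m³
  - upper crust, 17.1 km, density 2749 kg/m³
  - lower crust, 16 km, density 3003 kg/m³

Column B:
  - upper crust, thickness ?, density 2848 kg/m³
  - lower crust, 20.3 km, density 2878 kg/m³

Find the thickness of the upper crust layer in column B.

Take the compensation level at the base of the deeper column (depth z_c below the surface of column A) and equate Σ ρ_i t_i down to z_c; mantle fills any gap and the z_c terms cancel.
Column A: 4.53×2571 + 17.1×2749 + 16×3003 + (z_c − 37.63)×3209
Column B: 1.19×0 + x×2848 + 20.3×2878 + (z_c − 1.19 − 20.3 − x)×3209
The z_c×3209 term appears on both sides and cancels. Collect the known terms of each column as K = Σ(ρt)_known − 3209 × (depth of known layers): K_A = 106702.53 − 3209×37.63 = −14052.14; K_B = 58423.4 − 3209×(1.19 + 20.3) = −10538.01.
Balance: K_A = K_B − x×(3209 − 2848), so x = (K_B − K_A)/(3209 − 2848) = 3514.13/361 = 9.73 km.

9.73 km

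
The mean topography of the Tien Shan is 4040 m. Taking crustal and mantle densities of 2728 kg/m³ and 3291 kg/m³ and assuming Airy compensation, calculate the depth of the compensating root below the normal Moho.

19600 m

In Airy isostatic equilibrium: the weight of the topography is balanced by the buoyancy of the root, ρ_c h = (ρ_m − ρ_c) r.
r = h · ρ_c / (ρ_m − ρ_c) = 4040 m × 2728 / (3291 − 2728) = 19600 m.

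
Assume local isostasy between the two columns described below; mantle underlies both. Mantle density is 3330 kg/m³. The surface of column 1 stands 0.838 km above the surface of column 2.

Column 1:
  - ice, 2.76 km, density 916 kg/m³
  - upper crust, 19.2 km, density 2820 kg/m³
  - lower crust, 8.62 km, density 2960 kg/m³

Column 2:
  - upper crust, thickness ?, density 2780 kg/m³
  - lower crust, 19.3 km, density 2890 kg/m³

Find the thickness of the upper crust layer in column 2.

Take the compensation level at the base of the deeper column (depth z_c below the surface of column 1) and equate Σ ρ_i t_i down to z_c; mantle fills any gap and the z_c terms cancel.
Column 1: 2.76×916 + 19.2×2820 + 8.62×2960 + (z_c − 30.58)×3330
Column 2: 0.838×0 + x×2780 + 19.3×2890 + (z_c − 0.838 − 19.3 − x)×3330
The z_c×3330 term appears on both sides and cancels. Collect the known terms of each column as K = Σ(ρt)_known − 3330 × (depth of known layers): K_1 = 82187.36 − 3330×30.58 = −19644.04; K_2 = 55777 − 3330×(0.838 + 19.3) = −11282.54.
Balance: K_1 = K_2 − x×(3330 − 2780), so x = (K_2 − K_1)/(3330 − 2780) = 8361.5/550 = 15.2 km.

15.2 km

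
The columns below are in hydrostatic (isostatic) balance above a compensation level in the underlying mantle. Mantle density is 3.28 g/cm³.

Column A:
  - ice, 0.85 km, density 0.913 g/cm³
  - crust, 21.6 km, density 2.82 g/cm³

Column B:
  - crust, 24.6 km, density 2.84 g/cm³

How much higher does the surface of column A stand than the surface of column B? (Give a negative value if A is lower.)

For any compensation level in the mantle, the mantle terms cancel and isostasy reduces to e = (Σt_A − Σt_B) − (Σ(ρt)_A − Σ(ρt)_B) / ρ_m.
Σt_A = 22.45 km; Σt_B = 24.6 km; Σ(ρt)_A = 61.68805; Σ(ρt)_B = 69.864 (in km·g/cm³).
e = (22.45 − 24.6) − (61.68805 − 69.864) / 3.28 = 0.343 km.

0.343 km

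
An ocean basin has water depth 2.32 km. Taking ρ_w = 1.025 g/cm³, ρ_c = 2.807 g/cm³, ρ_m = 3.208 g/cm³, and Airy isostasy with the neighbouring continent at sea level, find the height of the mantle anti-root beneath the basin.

Balancing pressure at the compensation depth: replacing crust with seawater at the top is compensated by replacing crust with mantle at the base: d (ρ_c − ρ_w) = a (ρ_m − ρ_c).
a = d (ρ_c − ρ_w)/(ρ_m − ρ_c) = 2.32 km × 1.782/0.401 = 10.3 km.

10.3 km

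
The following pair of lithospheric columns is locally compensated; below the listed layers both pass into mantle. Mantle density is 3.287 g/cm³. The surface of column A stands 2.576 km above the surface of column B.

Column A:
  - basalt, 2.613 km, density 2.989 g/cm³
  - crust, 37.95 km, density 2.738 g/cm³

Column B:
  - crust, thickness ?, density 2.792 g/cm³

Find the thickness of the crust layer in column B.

Take the compensation level at the base of the deeper column (depth z_c below the surface of column A) and equate Σ ρ_i t_i down to z_c; mantle fills any gap and the z_c terms cancel.
Column A: 2.613×2.989 + 37.95×2.738 + (z_c − 40.563)×3.287
Column B: 2.576×0 + x×2.792 + (z_c − 2.576 − 0 − x)×3.287
The z_c×3.287 term appears on both sides and cancels. Collect the known terms of each column as K = Σ(ρt)_known − 3.287 × (depth of known layers): K_A = 111.717357 − 3.287×40.563 = −21.613224; K_B = 0 − 3.287×(2.576 + 0) = −8.467312.
Balance: K_A = K_B − x×(3.287 − 2.792), so x = (K_B − K_A)/(3.287 − 2.792) = 13.1459/0.495 = 26.6 km.

26.6 km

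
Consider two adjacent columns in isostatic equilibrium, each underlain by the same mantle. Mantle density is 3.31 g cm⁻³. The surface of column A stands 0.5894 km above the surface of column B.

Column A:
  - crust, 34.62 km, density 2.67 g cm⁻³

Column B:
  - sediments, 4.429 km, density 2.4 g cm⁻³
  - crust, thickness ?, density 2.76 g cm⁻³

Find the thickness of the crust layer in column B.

29.4 km

Take the compensation level at the base of the deeper column (depth z_c below the surface of column A) and equate Σ ρ_i t_i down to z_c; mantle fills any gap and the z_c terms cancel.
Column A: 34.62×2.67 + (z_c − 34.62)×3.31
Column B: 0.5894×0 + 4.429×2.4 + x×2.76 + (z_c − 0.5894 − 4.429 − x)×3.31
The z_c×3.31 term appears on both sides and cancels. Collect the known terms of each column as K = Σ(ρt)_known − 3.31 × (depth of known layers): K_A = 92.4354 − 3.31×34.62 = −22.1568; K_B = 10.6296 − 3.31×(0.5894 + 4.429) = −5.981304.
Balance: K_A = K_B − x×(3.31 − 2.76), so x = (K_B − K_A)/(3.31 − 2.76) = 16.1755/0.55 = 29.4 km.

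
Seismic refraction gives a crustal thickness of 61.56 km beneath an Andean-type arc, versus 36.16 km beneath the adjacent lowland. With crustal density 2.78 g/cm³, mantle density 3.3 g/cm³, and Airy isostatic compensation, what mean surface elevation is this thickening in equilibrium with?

Excess crust Δ = 61.56 km − 36.16 km = 25.4 km, split between elevation h and root r with h + r = Δ.
Airy balance ρ_c h = (ρ_m − ρ_c) r gives r = h ρ_c/(ρ_m − ρ_c), so h (1 + ρ_c/(ρ_m − ρ_c)) = Δ, i.e. h = Δ (ρ_m − ρ_c)/ρ_m.
h = 25.4 km × 0.52/3.3 = 4 km.

4 km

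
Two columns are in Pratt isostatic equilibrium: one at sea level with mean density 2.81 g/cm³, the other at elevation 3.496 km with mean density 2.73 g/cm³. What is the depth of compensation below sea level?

119 km

ρ_ref D = ρ (D + h) → D (ρ_ref − ρ) = ρ h.
D = ρ h/(ρ_ref − ρ) = 2.73 × 3.496 km/(2.81 − 2.73) = 119 km.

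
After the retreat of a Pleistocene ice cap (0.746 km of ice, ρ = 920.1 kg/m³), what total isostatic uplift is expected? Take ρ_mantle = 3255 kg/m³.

0.211 km

Removing the load lets mantle flow back in; uplift u satisfies ρ_ice t = ρ_m u.
u = t ρ_ice/ρ_m = 0.746 km × 920.1/3255 = 0.211 km.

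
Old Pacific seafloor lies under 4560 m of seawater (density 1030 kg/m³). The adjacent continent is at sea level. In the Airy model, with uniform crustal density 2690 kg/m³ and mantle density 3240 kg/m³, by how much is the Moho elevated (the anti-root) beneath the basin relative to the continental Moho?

By Archimedes' principle applied to the lithosphere: replacing crust with seawater at the top is compensated by replacing crust with mantle at the base: d (ρ_c − ρ_w) = a (ρ_m − ρ_c).
a = d (ρ_c − ρ_w)/(ρ_m − ρ_c) = 4560 m × 1660/550 = 13800 m.

13800 m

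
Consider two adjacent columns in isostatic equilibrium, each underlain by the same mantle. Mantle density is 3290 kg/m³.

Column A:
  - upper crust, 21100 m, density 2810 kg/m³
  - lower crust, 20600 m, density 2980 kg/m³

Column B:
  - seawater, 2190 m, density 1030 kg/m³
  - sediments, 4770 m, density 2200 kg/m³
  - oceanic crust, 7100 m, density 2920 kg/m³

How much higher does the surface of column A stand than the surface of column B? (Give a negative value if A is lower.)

1140 m

For any compensation level in the mantle, the mantle terms cancel and isostasy reduces to e = (Σt_A − Σt_B) − (Σ(ρt)_A − Σ(ρt)_B) / ρ_m.
Σt_A = 41700 m; Σt_B = 14060 m; Σ(ρt)_A = 120679000; Σ(ρt)_B = 33481700 (in m·kg/m³).
e = (41700 − 14060) − (120679000 − 33481700) / 3290 = 1140 m.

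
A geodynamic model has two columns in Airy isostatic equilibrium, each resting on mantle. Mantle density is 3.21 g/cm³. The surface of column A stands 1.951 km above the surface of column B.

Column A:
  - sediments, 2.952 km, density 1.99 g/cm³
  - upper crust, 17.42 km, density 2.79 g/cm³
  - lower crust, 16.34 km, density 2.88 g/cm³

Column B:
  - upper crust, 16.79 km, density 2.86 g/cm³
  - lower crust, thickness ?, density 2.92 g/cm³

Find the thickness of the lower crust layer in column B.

14.4 km

Take the compensation level at the base of the deeper column (depth z_c below the surface of column A) and equate Σ ρ_i t_i down to z_c; mantle fills any gap and the z_c terms cancel.
Column A: 2.952×1.99 + 17.42×2.79 + 16.34×2.88 + (z_c − 36.712)×3.21
Column B: 1.951×0 + 16.79×2.86 + x×2.92 + (z_c − 1.951 − 16.79 − x)×3.21
The z_c×3.21 term appears on both sides and cancels. Collect the known terms of each column as K = Σ(ρt)_known − 3.21 × (depth of known layers): K_A = 101.53548 − 3.21×36.712 = −16.31004; K_B = 48.0194 − 3.21×(1.951 + 16.79) = −12.13921.
Balance: K_A = K_B − x×(3.21 − 2.92), so x = (K_B − K_A)/(3.21 − 2.92) = 4.17083/0.29 = 14.4 km.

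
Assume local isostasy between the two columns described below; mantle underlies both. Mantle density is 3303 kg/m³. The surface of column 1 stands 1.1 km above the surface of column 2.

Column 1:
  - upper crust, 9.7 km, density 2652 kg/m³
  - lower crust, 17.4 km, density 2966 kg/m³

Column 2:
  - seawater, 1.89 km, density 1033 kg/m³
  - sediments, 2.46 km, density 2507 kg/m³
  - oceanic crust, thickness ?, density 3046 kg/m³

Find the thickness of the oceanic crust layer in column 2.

Take the compensation level at the base of the deeper column (depth z_c below the surface of column 1) and equate Σ ρ_i t_i down to z_c; mantle fills any gap and the z_c terms cancel.
Column 1: 9.7×2652 + 17.4×2966 + (z_c − 27.1)×3303
Column 2: 1.1×0 + 1.89×1033 + 2.46×2507 + x×3046 + (z_c − 1.1 − 4.35 − x)×3303
The z_c×3303 term appears on both sides and cancels. Collect the known terms of each column as K = Σ(ρt)_known − 3303 × (depth of known layers): K_1 = 77332.8 − 3303×27.1 = −12178.5; K_2 = 8119.59 − 3303×(1.1 + 4.35) = −9881.76.
Balance: K_1 = K_2 − x×(3303 − 3046), so x = (K_2 − K_1)/(3303 − 3046) = 2296.74/257 = 8.94 km.

8.94 km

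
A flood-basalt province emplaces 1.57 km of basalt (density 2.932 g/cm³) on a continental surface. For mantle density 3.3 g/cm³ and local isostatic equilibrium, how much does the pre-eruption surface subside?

Subaerial loading: s = t ρ_load / ρ_m.
s = 1.57 km × 2.932/3.3 = 1.39 km.

1.39 km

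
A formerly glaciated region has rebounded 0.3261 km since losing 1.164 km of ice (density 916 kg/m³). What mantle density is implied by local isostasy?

ρ_m = ρ_ice t / u = 916 × 1.164 km/0.3261 km = 3270 kg/m³.

3270 kg/m³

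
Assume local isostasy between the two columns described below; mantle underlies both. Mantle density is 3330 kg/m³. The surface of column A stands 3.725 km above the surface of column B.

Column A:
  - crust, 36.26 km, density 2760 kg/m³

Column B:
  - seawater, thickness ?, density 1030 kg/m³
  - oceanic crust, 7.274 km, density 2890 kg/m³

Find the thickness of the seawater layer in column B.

Take the compensation level at the base of the deeper column (depth z_c below the surface of column A) and equate Σ ρ_i t_i down to z_c; mantle fills any gap and the z_c terms cancel.
Column A: 36.26×2760 + (z_c − 36.26)×3330
Column B: 3.725×0 + x×1030 + 7.274×2890 + (z_c − 3.725 − 7.274 − x)×3330
The z_c×3330 term appears on both sides and cancels. Collect the known terms of each column as K = Σ(ρt)_known − 3330 × (depth of known layers): K_A = 100077.6 − 3330×36.26 = −20668.2; K_B = 21021.86 − 3330×(3.725 + 7.274) = −15604.81.
Balance: K_A = K_B − x×(3330 − 1030), so x = (K_B − K_A)/(3330 − 1030) = 5063.39/2300 = 2.2 km.

2.2 km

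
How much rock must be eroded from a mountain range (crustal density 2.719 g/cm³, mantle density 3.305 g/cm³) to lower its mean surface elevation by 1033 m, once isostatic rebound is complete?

5830 m

Net drop Δ = e − u = e − e ρ_c/ρ_m = e (ρ_m − ρ_c)/ρ_m.
e = Δ ρ_m/(ρ_m − ρ_c) = 1033 m × 3.305/0.586 = 5830 m.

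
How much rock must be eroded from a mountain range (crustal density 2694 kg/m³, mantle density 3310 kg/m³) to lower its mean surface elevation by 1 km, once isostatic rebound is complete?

5.37 km

Net drop Δ = e − u = e − e ρ_c/ρ_m = e (ρ_m − ρ_c)/ρ_m.
e = Δ ρ_m/(ρ_m − ρ_c) = 1 km × 3310/616 = 5.37 km.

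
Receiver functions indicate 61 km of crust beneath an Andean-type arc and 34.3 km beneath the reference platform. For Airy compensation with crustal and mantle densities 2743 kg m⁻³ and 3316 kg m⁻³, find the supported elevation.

4.61 km

Excess crust Δ = 61 km − 34.3 km = 26.7 km, split between elevation h and root r with h + r = Δ.
Airy balance ρ_c h = (ρ_m − ρ_c) r gives r = h ρ_c/(ρ_m − ρ_c), so h (1 + ρ_c/(ρ_m − ρ_c)) = Δ, i.e. h = Δ (ρ_m − ρ_c)/ρ_m.
h = 26.7 km × 573/3316 = 4.61 km.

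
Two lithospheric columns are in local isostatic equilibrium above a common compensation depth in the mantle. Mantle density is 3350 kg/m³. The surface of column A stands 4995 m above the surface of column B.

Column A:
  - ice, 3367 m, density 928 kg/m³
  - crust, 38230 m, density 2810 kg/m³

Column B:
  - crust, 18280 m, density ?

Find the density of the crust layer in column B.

Take the compensation level at the base of the deeper column (depth z_c below the surface of column A) and equate Σ ρ_i t_i down to z_c; mantle fills any gap and the z_c terms cancel.
Column A: 3367×928 + 38230×2810 + (z_c − 41597)×3350
Column B: 4995×0 + 18280×ρ + (z_c − 4995 − 18280)×3350
The z_c×3350 term appears on both sides and cancels. Collect the known terms of each column as K = Σ(ρt)_known − 3350 × (depth of known layers): K_A = 110550876 − 3350×41597 = −28799074; K_B = 0 − 3350×(4995 + 18280) = −77971250.
Balance: K_A = K_B + 18280×ρ, so ρ = (K_A − K_B)/18280 = 49172200/18280 = 2690 kg/m³.

2690 kg/m³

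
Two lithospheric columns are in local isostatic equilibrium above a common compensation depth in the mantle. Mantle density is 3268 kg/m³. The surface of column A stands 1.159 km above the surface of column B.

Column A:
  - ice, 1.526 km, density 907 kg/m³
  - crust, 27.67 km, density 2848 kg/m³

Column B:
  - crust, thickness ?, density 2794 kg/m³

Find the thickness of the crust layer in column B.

Take the compensation level at the base of the deeper column (depth z_c below the surface of column A) and equate Σ ρ_i t_i down to z_c; mantle fills any gap and the z_c terms cancel.
Column A: 1.526×907 + 27.67×2848 + (z_c − 29.196)×3268
Column B: 1.159×0 + x×2794 + (z_c − 1.159 − 0 − x)×3268
The z_c×3268 term appears on both sides and cancels. Collect the known terms of each column as K = Σ(ρt)_known − 3268 × (depth of known layers): K_A = 80188.242 − 3268×29.196 = −15224.286; K_B = 0 − 3268×(1.159 + 0) = −3787.612.
Balance: K_A = K_B − x×(3268 − 2794), so x = (K_B − K_A)/(3268 − 2794) = 11436.7/474 = 24.1 km.

24.1 km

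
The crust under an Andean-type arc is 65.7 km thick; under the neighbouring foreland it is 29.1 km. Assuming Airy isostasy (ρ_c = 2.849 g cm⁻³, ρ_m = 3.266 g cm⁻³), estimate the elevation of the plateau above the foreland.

4.67 km

Excess crust Δ = 65.7 km − 29.1 km = 36.6 km, split between elevation h and root r with h + r = Δ.
Airy balance ρ_c h = (ρ_m − ρ_c) r gives r = h ρ_c/(ρ_m − ρ_c), so h (1 + ρ_c/(ρ_m − ρ_c)) = Δ, i.e. h = Δ (ρ_m − ρ_c)/ρ_m.
h = 36.6 km × 0.417/3.266 = 4.67 km.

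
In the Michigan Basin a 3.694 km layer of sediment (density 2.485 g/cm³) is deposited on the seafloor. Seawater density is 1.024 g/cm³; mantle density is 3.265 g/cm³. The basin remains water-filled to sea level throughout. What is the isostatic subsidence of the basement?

2.41 km

Submarine loading: the sediment displaces seawater, and the subsidence is in turn flooded, so s (ρ_m − ρ_w) = t (ρ_sed − ρ_w).
s = 3.694 km × (2.485 − 1.024) / (3.265 − 1.024) = 2.41 km.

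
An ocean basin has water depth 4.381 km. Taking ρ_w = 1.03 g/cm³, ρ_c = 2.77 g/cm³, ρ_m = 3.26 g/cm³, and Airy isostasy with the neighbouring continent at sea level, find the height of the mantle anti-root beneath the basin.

Balancing pressure at the compensation depth: replacing crust with seawater at the top is compensated by replacing crust with mantle at the base: d (ρ_c − ρ_w) = a (ρ_m − ρ_c).
a = d (ρ_c − ρ_w)/(ρ_m − ρ_c) = 4.381 km × 1.74/0.49 = 15.6 km.

15.6 km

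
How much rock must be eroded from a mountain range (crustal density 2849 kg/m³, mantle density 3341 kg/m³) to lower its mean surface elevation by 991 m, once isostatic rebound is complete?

Net drop Δ = e − u = e − e ρ_c/ρ_m = e (ρ_m − ρ_c)/ρ_m.
e = Δ ρ_m/(ρ_m − ρ_c) = 991 m × 3341/492 = 6730 m.

6730 m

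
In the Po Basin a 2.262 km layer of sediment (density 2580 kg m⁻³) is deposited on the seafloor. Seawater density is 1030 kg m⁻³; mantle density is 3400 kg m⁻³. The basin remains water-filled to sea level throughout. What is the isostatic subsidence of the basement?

1.48 km

Submarine loading: the sediment displaces seawater, and the subsidence is in turn flooded, so s (ρ_m − ρ_w) = t (ρ_sed − ρ_w).
s = 2.262 km × (2580 − 1030) / (3400 − 1030) = 1.48 km.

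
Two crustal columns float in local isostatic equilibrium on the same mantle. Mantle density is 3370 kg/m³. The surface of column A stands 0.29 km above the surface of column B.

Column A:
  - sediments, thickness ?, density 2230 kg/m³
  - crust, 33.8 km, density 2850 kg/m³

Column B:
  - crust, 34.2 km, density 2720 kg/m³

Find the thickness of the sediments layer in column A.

Take the compensation level at the base of the deeper column (depth z_c below the surface of column A) and equate Σ ρ_i t_i down to z_c; mantle fills any gap and the z_c terms cancel.
Column A: x×2230 + 33.8×2850 + (z_c − 33.8 − x)×3370
Column B: 0.29×0 + 34.2×2720 + (z_c − 0.29 − 34.2)×3370
The z_c×3370 term appears on both sides and cancels. Collect the known terms of each column as K = Σ(ρt)_known − 3370 × (depth of known layers): K_A = 96330 − 3370×33.8 = −17576; K_B = 93024 − 3370×(0.29 + 34.2) = −23207.3.
Balance: K_A − x×(3370 − 2230) = K_B, so x = (K_A − K_B)/(3370 − 2230) = 5631.3/1140 = 4.94 km.

4.94 km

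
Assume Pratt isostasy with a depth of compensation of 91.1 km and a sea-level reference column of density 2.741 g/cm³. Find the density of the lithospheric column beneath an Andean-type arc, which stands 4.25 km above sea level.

Pratt balance: ρ_ref D = ρ (D + h).
ρ = ρ_ref D/(D + h) = 2.741 × 91.1 km/(91.1 km + 4.25 km) = 2.62 g/cm³.

2.62 g/cm³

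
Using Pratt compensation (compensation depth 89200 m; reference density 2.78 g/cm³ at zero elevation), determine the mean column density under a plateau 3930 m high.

Pratt balance: ρ_ref D = ρ (D + h).
ρ = ρ_ref D/(D + h) = 2.78 × 89200 m/(89200 m + 3930 m) = 2.66 g/cm³.

2.66 g/cm³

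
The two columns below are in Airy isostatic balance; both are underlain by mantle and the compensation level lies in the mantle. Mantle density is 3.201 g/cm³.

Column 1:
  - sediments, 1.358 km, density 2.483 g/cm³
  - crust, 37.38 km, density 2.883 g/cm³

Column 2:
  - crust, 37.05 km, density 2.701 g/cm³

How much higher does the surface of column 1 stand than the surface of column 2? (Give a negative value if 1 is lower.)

For any compensation level in the mantle, the mantle terms cancel and isostasy reduces to e = (Σt_1 − Σt_2) − (Σ(ρt)_1 − Σ(ρt)_2) / ρ_m.
Σt_1 = 38.738 km; Σt_2 = 37.05 km; Σ(ρt)_1 = 111.138454; Σ(ρt)_2 = 100.07205 (in km·g/cm³).
e = (38.738 − 37.05) − (111.138454 − 100.07205) / 3.201 = −1.77 km.

−1.77 km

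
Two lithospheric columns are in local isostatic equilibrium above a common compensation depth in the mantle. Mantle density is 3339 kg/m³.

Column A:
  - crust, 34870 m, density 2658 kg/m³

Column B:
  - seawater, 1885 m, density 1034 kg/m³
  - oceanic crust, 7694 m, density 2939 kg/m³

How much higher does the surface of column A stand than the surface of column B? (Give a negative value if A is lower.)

4890 m

For any compensation level in the mantle, the mantle terms cancel and isostasy reduces to e = (Σt_A − Σt_B) − (Σ(ρt)_A − Σ(ρt)_B) / ρ_m.
Σt_A = 34870 m; Σt_B = 9579 m; Σ(ρt)_A = 92684460; Σ(ρt)_B = 24561756 (in m·kg/m³).
e = (34870 − 9579) − (92684460 − 24561756) / 3339 = 4890 m.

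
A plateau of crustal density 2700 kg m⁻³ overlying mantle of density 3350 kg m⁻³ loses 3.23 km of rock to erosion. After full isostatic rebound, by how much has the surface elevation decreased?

0.627 km

Rebound u = e ρ_c/ρ_m = 3.23 km × 2700/3350 = 2.603 km.
Net surface drop = e − u = 3.23 km − 2.603 km = e (ρ_m − ρ_c)/ρ_m = 0.627 km.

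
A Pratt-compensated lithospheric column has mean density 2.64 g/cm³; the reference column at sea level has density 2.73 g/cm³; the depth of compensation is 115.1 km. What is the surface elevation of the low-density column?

ρ_ref D = ρ (D + h) → h = D (ρ_ref − ρ)/ρ.
h = 115.1 km × (2.73 − 2.64)/2.64 = 3.92 km.

3.92 km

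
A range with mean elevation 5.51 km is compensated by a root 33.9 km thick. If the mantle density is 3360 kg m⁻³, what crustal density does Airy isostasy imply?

2890 kg m⁻³

ρ_c h = (ρ_m − ρ_c) r → ρ_c (h + r) = ρ_m r → ρ_c = ρ_m r / (h + r).
ρ_c = 3360 × 33.9 km / (5.51 km + 33.9 km) = 2890 kg m⁻³.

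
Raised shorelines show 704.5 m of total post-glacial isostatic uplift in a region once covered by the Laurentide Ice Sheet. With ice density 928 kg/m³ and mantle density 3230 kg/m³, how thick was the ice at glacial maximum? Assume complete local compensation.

u = t ρ_ice/ρ_m → t = u ρ_m/ρ_ice = 704.5 m × 3230/928 = 2450 m.

2450 m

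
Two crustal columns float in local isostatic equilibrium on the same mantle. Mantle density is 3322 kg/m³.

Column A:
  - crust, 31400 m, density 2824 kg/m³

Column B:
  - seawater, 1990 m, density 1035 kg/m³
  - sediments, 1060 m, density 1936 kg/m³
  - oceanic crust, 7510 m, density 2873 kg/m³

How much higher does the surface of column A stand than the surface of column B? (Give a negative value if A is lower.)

For any compensation level in the mantle, the mantle terms cancel and isostasy reduces to e = (Σt_A − Σt_B) − (Σ(ρt)_A − Σ(ρt)_B) / ρ_m.
Σt_A = 31400 m; Σt_B = 10560 m; Σ(ρt)_A = 88673600; Σ(ρt)_B = 25688040 (in m·kg/m³).
e = (31400 − 10560) − (88673600 − 25688040) / 3322 = 1880 m.

1880 m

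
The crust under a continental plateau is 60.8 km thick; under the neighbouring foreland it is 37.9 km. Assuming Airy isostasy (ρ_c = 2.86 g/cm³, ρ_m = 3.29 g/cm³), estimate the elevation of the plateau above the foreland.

Excess crust Δ = 60.8 km − 37.9 km = 22.9 km, split between elevation h and root r with h + r = Δ.
Airy balance ρ_c h = (ρ_m − ρ_c) r gives r = h ρ_c/(ρ_m − ρ_c), so h (1 + ρ_c/(ρ_m − ρ_c)) = Δ, i.e. h = Δ (ρ_m − ρ_c)/ρ_m.
h = 22.9 km × 0.43/3.29 = 2.99 km.

2.99 km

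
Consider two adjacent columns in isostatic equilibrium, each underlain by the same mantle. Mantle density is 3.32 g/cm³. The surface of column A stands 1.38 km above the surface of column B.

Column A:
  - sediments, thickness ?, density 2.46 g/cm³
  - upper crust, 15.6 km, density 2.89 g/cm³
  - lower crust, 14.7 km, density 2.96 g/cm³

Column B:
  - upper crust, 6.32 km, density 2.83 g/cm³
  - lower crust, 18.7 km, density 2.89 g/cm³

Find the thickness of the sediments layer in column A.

4.32 km

Take the compensation level at the base of the deeper column (depth z_c below the surface of column A) and equate Σ ρ_i t_i down to z_c; mantle fills any gap and the z_c terms cancel.
Column A: x×2.46 + 15.6×2.89 + 14.7×2.96 + (z_c − 30.3 − x)×3.32
Column B: 1.38×0 + 6.32×2.83 + 18.7×2.89 + (z_c − 1.38 − 25.02)×3.32
The z_c×3.32 term appears on both sides and cancels. Collect the known terms of each column as K = Σ(ρt)_known − 3.32 × (depth of known layers): K_A = 88.596 − 3.32×30.3 = −12; K_B = 71.9286 − 3.32×(1.38 + 25.02) = −15.7194.
Balance: K_A − x×(3.32 − 2.46) = K_B, so x = (K_A − K_B)/(3.32 − 2.46) = 3.7194/0.86 = 4.32 km.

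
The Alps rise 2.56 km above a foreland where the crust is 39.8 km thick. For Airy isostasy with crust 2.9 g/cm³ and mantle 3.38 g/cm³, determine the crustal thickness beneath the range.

Root depth r = h ρ_c / (ρ_m − ρ_c) = 2.56 km × 2.9 / 0.48 = 15.47 km.
Total thickness = T + h + r = 39.8 km + 2.56 km + 15.47 km = 57.8 km.

57.8 km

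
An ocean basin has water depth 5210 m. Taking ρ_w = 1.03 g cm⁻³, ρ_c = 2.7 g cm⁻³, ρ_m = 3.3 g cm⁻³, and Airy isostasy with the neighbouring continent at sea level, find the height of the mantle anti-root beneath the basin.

14500 m

By Archimedes' principle applied to the lithosphere: replacing crust with seawater at the top is compensated by replacing crust with mantle at the base: d (ρ_c − ρ_w) = a (ρ_m − ρ_c).
a = d (ρ_c − ρ_w)/(ρ_m − ρ_c) = 5210 m × 1.67/0.6 = 14500 m.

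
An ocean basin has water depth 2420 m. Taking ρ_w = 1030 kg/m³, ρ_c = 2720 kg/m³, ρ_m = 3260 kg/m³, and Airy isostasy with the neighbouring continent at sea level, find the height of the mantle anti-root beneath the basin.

Balancing pressure at the compensation depth: replacing crust with seawater at the top is compensated by replacing crust with mantle at the base: d (ρ_c − ρ_w) = a (ρ_m − ρ_c).
a = d (ρ_c − ρ_w)/(ρ_m − ρ_c) = 2420 m × 1690/540 = 7570 m.

7570 m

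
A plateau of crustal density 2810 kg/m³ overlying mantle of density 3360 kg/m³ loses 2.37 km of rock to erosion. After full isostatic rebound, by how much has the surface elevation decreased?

0.388 km

Rebound u = e ρ_c/ρ_m = 2.37 km × 2810/3360 = 1.982 km.
Net surface drop = e − u = 2.37 km − 1.982 km = e (ρ_m − ρ_c)/ρ_m = 0.388 km.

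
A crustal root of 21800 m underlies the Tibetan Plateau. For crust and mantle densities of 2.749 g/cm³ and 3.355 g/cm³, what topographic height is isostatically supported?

By Archimedes' principle applied to the lithosphere: ρ_c h = (ρ_m − ρ_c) r.
h = r (ρ_m − ρ_c) / ρ_c = 21800 m × (3.355 − 2.749) / 2.749 = 4810 m.

4810 m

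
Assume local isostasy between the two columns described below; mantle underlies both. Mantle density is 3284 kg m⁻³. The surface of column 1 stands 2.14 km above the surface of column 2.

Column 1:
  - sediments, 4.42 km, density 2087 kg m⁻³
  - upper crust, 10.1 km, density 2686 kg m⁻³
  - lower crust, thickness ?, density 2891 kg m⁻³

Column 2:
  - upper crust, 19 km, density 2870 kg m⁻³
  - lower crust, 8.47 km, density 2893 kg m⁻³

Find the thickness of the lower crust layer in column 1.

17.5 km

Take the compensation level at the base of the deeper column (depth z_c below the surface of column 1) and equate Σ ρ_i t_i down to z_c; mantle fills any gap and the z_c terms cancel.
Column 1: 4.42×2087 + 10.1×2686 + x×2891 + (z_c − 14.52 − x)×3284
Column 2: 2.14×0 + 19×2870 + 8.47×2893 + (z_c − 2.14 − 27.47)×3284
The z_c×3284 term appears on both sides and cancels. Collect the known terms of each column as K = Σ(ρt)_known − 3284 × (depth of known layers): K_1 = 36353.14 − 3284×14.52 = −11330.54; K_2 = 79033.71 − 3284×(2.14 + 27.47) = −18205.53.
Balance: K_1 − x×(3284 − 2891) = K_2, so x = (K_1 − K_2)/(3284 − 2891) = 6874.99/393 = 17.5 km.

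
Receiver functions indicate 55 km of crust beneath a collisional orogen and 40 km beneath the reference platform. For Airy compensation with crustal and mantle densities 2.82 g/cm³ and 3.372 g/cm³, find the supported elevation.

2.46 km

Excess crust Δ = 55 km − 40 km = 15 km, split between elevation h and root r with h + r = Δ.
Airy balance ρ_c h = (ρ_m − ρ_c) r gives r = h ρ_c/(ρ_m − ρ_c), so h (1 + ρ_c/(ρ_m − ρ_c)) = Δ, i.e. h = Δ (ρ_m − ρ_c)/ρ_m.
h = 15 km × 0.552/3.372 = 2.46 km.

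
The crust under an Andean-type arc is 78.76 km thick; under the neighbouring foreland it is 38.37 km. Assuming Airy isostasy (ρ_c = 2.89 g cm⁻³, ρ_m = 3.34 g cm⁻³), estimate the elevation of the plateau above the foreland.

Excess crust Δ = 78.76 km − 38.37 km = 40.39 km, split between elevation h and root r with h + r = Δ.
Airy balance ρ_c h = (ρ_m − ρ_c) r gives r = h ρ_c/(ρ_m − ρ_c), so h (1 + ρ_c/(ρ_m − ρ_c)) = Δ, i.e. h = Δ (ρ_m − ρ_c)/ρ_m.
h = 40.39 km × 0.45/3.34 = 5.44 km.

5.44 km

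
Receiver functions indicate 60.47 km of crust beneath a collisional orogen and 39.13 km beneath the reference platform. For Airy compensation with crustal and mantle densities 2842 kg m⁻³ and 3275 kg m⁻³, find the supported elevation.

2.82 km

Excess crust Δ = 60.47 km − 39.13 km = 21.34 km, split between elevation h and root r with h + r = Δ.
Airy balance ρ_c h = (ρ_m − ρ_c) r gives r = h ρ_c/(ρ_m − ρ_c), so h (1 + ρ_c/(ρ_m − ρ_c)) = Δ, i.e. h = Δ (ρ_m − ρ_c)/ρ_m.
h = 21.34 km × 433/3275 = 2.82 km.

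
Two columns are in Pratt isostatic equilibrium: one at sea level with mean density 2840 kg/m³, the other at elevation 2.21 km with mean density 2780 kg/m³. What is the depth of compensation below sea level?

ρ_ref D = ρ (D + h) → D (ρ_ref − ρ) = ρ h.
D = ρ h/(ρ_ref − ρ) = 2780 × 2.21 km/(2840 − 2780) = 102 km.

102 km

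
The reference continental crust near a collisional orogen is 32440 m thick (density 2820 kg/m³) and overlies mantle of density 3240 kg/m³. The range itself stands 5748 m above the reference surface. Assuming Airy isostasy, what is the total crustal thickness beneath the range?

Root depth r = h ρ_c / (ρ_m − ρ_c) = 5748 m × 2820 / 420 = 38590 m.
Total thickness = T + h + r = 32440 m + 5748 m + 38590 m = 76800 m.

76800 m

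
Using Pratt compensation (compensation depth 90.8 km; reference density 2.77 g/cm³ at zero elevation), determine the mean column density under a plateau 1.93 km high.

Pratt balance: ρ_ref D = ρ (D + h).
ρ = ρ_ref D/(D + h) = 2.77 × 90.8 km/(90.8 km + 1.93 km) = 2.71 g/cm³.

2.71 g/cm³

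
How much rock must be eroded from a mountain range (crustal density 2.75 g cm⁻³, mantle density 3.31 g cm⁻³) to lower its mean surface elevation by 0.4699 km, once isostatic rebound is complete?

Net drop Δ = e − u = e − e ρ_c/ρ_m = e (ρ_m − ρ_c)/ρ_m.
e = Δ ρ_m/(ρ_m − ρ_c) = 0.4699 km × 3.31/0.56 = 2.78 km.

2.78 km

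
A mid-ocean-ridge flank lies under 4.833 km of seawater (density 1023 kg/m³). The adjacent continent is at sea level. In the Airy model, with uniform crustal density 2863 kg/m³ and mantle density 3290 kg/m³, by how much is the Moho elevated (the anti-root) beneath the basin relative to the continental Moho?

20.8 km

For local isostatic compensation: replacing crust with seawater at the top is compensated by replacing crust with mantle at the base: d (ρ_c − ρ_w) = a (ρ_m − ρ_c).
a = d (ρ_c − ρ_w)/(ρ_m − ρ_c) = 4.833 km × 1840/427 = 20.8 km.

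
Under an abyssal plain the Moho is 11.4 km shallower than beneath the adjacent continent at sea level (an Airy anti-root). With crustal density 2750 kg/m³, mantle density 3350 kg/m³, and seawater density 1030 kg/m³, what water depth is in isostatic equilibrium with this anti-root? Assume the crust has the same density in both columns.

3.98 km

Replacing a thickness d of crust by seawater at the top must be balanced by replacing crust with mantle at the base: d (ρ_c − ρ_w) = a (ρ_m − ρ_c).
d = a (ρ_m − ρ_c)/(ρ_c − ρ_w) = 11.4 km × 600/1720 = 3.98 km.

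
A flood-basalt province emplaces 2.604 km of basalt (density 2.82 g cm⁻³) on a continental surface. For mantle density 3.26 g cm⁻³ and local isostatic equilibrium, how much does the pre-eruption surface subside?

2.25 km

Subaerial loading: s = t ρ_load / ρ_m.
s = 2.604 km × 2.82/3.26 = 2.25 km.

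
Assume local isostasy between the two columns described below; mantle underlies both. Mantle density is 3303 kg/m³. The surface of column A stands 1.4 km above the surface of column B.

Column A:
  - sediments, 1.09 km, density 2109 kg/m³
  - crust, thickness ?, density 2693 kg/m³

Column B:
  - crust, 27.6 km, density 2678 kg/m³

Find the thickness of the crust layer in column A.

Take the compensation level at the base of the deeper column (depth z_c below the surface of column A) and equate Σ ρ_i t_i down to z_c; mantle fills any gap and the z_c terms cancel.
Column A: 1.09×2109 + x×2693 + (z_c − 1.09 − x)×3303
Column B: 1.4×0 + 27.6×2678 + (z_c − 1.4 − 27.6)×3303
The z_c×3303 term appears on both sides and cancels. Collect the known terms of each column as K = Σ(ρt)_known − 3303 × (depth of known layers): K_A = 2298.81 − 3303×1.09 = −1301.46; K_B = 73912.8 − 3303×(1.4 + 27.6) = −21874.2.
Balance: K_A − x×(3303 − 2693) = K_B, so x = (K_A − K_B)/(3303 − 2693) = 20572.7/610 = 33.7 km.

33.7 km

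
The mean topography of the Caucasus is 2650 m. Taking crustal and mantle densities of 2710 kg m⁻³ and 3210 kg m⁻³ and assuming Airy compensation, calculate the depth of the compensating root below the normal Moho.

By Archimedes' principle applied to the lithosphere: the weight of the topography is balanced by the buoyancy of the root, ρ_c h = (ρ_m − ρ_c) r.
r = h · ρ_c / (ρ_m − ρ_c) = 2650 m × 2710 / (3210 − 2710) = 14400 m.

14400 m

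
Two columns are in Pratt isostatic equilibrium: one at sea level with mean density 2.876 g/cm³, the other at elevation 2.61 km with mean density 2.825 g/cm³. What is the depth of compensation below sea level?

145 km

ρ_ref D = ρ (D + h) → D (ρ_ref − ρ) = ρ h.
D = ρ h/(ρ_ref − ρ) = 2.825 × 2.61 km/(2.876 − 2.825) = 145 km.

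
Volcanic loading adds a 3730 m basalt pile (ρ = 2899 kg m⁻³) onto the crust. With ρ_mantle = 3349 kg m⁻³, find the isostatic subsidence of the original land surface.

Subaerial loading: s = t ρ_load / ρ_m.
s = 3730 m × 2899/3349 = 3230 m.

3230 m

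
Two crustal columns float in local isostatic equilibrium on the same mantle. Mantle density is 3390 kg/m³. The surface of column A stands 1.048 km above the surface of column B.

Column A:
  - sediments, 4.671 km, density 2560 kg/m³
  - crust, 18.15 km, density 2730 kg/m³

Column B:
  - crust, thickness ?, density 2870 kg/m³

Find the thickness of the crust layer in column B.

23.7 km

Take the compensation level at the base of the deeper column (depth z_c below the surface of column A) and equate Σ ρ_i t_i down to z_c; mantle fills any gap and the z_c terms cancel.
Column A: 4.671×2560 + 18.15×2730 + (z_c − 22.821)×3390
Column B: 1.048×0 + x×2870 + (z_c − 1.048 − 0 − x)×3390
The z_c×3390 term appears on both sides and cancels. Collect the known terms of each column as K = Σ(ρt)_known − 3390 × (depth of known layers): K_A = 61507.26 − 3390×22.821 = −15855.93; K_B = 0 − 3390×(1.048 + 0) = −3552.72.
Balance: K_A = K_B − x×(3390 − 2870), so x = (K_B − K_A)/(3390 − 2870) = 12303.2/520 = 23.7 km.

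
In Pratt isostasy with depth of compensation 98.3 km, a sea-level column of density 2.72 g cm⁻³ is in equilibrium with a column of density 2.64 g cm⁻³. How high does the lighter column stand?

2.98 km

ρ_ref D = ρ (D + h) → h = D (ρ_ref − ρ)/ρ.
h = 98.3 km × (2.72 − 2.64)/2.64 = 2.98 km.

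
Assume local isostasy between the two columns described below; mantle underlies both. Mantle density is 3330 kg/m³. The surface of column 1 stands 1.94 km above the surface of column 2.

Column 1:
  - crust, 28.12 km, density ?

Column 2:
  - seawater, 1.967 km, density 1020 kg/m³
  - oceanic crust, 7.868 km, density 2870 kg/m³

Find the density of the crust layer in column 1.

2810 kg/m³

Take the compensation level at the base of the deeper column (depth z_c below the surface of column 1) and equate Σ ρ_i t_i down to z_c; mantle fills any gap and the z_c terms cancel.
Column 1: 28.12×ρ + (z_c − 28.12)×3330
Column 2: 1.94×0 + 1.967×1020 + 7.868×2870 + (z_c − 1.94 − 9.835)×3330
The z_c×3330 term appears on both sides and cancels. Collect the known terms of each column as K = Σ(ρt)_known − 3330 × (depth of known layers): K_1 = 0 − 3330×28.12 = −93639.6; K_2 = 24587.5 − 3330×(1.94 + 9.835) = −14623.25.
Balance: K_1 + 28.12×ρ = K_2, so ρ = (K_2 − K_1)/28.12 = 79016.4/28.12 = 2810 kg/m³.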